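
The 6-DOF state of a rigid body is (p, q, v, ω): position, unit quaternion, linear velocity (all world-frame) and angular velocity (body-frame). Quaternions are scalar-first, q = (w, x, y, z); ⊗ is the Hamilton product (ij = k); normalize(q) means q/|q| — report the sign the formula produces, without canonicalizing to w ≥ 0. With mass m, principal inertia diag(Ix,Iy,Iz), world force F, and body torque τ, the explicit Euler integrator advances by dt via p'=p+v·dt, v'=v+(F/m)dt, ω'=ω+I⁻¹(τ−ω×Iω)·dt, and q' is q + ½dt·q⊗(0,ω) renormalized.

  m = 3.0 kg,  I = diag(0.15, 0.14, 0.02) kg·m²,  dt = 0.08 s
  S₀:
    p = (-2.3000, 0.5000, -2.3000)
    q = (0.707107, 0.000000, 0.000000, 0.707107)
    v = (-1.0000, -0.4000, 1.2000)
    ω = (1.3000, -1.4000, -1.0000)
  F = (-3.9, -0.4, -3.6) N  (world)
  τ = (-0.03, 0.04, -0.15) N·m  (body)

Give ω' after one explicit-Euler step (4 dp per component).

angular accel α = (0.9200, 1.4929, -8.4100)
new body rate ω' = (1.3736, -1.2806, -1.6728)

ω' = (1.3736, -1.2806, -1.6728)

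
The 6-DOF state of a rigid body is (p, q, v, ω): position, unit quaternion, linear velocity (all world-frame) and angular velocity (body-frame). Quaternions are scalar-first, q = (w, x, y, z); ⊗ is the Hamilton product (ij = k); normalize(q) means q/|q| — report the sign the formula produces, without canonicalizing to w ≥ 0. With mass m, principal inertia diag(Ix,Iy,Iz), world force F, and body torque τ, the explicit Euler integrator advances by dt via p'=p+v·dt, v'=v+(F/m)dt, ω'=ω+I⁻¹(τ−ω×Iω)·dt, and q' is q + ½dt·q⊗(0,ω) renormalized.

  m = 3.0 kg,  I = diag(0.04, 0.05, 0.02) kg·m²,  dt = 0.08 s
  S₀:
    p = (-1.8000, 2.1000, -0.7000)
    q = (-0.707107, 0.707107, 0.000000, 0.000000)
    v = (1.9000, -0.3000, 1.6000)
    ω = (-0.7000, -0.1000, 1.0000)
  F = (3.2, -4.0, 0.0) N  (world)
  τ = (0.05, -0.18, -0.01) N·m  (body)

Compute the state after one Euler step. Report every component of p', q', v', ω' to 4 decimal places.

p' = (-1.6480, 2.0760, -0.5720)
q' = (-0.6865, 0.7260, -0.0254, -0.0311)
v' = (1.9853, -0.4067, 1.6000)
ω' = (-0.6060, -0.3656, 0.9572)

a = F/m = (1.0667, -1.3333, 0.0000)
p + v·dt = (-1.6480, 2.0760, -0.5720)
v' = v + a·dt = (1.9853, -0.4067, 1.6000)
gyro term ω×Iω = (0.0030, -0.0140, 0.0007)
angular accel α = (1.1750, -3.3200, -0.5350)
new body rate ω' = (-0.6060, -0.3656, 0.9572)
q⊗(0,ω) = (0.4949749, 0.4949749, -0.6363963, -0.7778177)
updated quaternion q' = (-0.6865, 0.7260, -0.0254, -0.0311)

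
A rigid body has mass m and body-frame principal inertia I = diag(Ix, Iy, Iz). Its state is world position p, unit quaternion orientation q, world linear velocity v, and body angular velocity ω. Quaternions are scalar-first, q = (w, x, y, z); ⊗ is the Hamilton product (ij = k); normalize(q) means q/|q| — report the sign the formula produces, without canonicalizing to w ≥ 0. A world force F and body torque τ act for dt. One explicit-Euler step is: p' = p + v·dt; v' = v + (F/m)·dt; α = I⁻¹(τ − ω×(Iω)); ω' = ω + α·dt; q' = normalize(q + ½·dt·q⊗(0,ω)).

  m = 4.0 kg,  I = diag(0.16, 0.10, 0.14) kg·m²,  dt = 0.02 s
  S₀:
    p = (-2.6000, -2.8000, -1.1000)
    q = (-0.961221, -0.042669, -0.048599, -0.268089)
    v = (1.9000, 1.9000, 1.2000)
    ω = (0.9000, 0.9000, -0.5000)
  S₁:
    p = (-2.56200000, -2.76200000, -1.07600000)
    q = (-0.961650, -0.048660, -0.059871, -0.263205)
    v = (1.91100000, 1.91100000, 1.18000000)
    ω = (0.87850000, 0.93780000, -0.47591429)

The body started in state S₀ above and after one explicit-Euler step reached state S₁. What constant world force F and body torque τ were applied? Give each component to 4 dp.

rate change Δω = (-0.02150000, 0.03780000, 0.02408571)
gyro term ω₀×Iω₀ = (-0.0180, -0.0090, -0.0486)
τ = I·(Δω/dt) + ω₀×(Iω₀) = (-0.1900, 0.1800, 0.1200)
velocity change Δv = (0.01100000, 0.01100000, -0.02000000)
applied force F = (2.2000, 2.2000, -4.0000)

F = (2.2000, 2.2000, -4.0000)
τ = (-0.1900, 0.1800, 0.1200)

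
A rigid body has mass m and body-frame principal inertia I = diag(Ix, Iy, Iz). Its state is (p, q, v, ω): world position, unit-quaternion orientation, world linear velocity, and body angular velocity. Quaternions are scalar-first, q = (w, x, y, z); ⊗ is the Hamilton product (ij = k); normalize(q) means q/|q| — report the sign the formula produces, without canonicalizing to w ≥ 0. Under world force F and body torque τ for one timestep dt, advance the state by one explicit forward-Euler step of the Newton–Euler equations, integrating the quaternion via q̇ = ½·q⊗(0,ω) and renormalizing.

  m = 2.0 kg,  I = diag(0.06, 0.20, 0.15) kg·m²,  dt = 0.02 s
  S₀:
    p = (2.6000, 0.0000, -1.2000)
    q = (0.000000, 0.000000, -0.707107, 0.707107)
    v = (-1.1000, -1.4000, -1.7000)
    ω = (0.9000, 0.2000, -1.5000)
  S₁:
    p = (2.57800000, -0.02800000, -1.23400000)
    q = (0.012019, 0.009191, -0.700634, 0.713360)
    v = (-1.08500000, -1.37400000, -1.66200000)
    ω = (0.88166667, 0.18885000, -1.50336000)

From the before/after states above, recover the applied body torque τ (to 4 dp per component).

rate change Δω = (-0.01833333, -0.01115000, -0.00336000)
applied torque τ = (-0.0400, 0.0100, 0.0000)

τ = (-0.0400, 0.0100, 0.0000)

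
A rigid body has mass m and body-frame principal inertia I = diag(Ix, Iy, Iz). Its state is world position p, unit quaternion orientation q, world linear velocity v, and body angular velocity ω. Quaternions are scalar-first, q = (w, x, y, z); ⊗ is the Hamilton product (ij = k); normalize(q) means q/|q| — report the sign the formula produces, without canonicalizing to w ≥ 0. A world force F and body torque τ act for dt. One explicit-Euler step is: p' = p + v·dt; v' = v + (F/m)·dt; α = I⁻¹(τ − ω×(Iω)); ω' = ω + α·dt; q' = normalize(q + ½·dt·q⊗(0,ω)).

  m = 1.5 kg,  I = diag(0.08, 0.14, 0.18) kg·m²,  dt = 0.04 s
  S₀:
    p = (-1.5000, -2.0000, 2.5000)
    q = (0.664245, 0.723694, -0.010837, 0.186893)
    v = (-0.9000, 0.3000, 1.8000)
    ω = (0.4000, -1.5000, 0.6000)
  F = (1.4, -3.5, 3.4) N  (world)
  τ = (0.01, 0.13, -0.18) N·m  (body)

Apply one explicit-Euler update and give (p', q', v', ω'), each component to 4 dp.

a = (0.9333, -2.3333, 2.2667)
new position p' = (-1.5360, -1.9880, 2.5720)
v' = v + a·dt = (-0.8627, 0.2067, 1.8907)
precession coupling ω×(Iω) = (-0.0360, -0.0240, -0.0360)
(τ − ω×Iω)/I = (0.5750, 1.1000, -0.8000)
ω + α·dt = (0.4230, -1.4560, 0.5680)
2q̇ = q⊗(0,ω) = (-0.4178689, 0.5395353, -1.3558267, -0.6826592)
q + ½dt·q⊗(0,ω), renormalized = (0.6555, 0.7341, -0.0379, 0.1731)

p' = (-1.5360, -1.9880, 2.5720)
q' = (0.6555, 0.7341, -0.0379, 0.1731)
v' = (-0.8627, 0.2067, 1.8907)
ω' = (0.4230, -1.4560, 0.5680)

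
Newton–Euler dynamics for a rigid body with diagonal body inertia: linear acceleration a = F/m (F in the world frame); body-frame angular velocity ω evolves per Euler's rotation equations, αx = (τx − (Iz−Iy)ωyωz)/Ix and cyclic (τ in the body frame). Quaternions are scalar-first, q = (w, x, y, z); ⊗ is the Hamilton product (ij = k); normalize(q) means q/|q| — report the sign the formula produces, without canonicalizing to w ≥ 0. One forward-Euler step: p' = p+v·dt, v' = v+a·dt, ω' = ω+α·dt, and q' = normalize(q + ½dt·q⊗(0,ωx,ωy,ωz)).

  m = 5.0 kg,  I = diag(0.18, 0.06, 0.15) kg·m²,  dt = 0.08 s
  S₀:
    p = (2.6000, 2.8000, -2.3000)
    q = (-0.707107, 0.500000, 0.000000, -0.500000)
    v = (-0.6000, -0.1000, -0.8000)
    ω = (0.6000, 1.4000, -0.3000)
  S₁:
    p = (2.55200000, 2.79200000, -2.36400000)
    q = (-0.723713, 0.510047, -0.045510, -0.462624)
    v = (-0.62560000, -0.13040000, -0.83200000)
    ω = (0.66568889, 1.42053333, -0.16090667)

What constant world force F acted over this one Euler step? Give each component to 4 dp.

F = (-1.6000, -1.9000, -2.0000)

velocity change Δv = (-0.02560000, -0.03040000, -0.03200000)
m·(v₁−v₀)/dt = (-1.6000, -1.9000, -2.0000)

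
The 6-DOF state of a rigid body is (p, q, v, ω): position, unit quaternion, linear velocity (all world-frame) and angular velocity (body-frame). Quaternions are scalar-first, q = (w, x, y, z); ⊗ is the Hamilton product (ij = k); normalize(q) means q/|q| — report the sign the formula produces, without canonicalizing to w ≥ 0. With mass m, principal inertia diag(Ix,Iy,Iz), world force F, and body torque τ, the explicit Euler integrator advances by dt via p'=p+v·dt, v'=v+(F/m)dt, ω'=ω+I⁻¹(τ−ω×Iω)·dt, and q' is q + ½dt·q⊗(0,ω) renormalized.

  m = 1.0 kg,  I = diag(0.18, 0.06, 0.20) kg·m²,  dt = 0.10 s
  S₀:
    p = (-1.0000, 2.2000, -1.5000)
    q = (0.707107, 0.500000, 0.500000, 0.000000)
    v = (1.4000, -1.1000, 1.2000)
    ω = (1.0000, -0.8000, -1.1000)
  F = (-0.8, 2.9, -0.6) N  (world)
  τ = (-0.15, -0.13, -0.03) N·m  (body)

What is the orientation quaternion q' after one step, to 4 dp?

q' = (0.6996, 0.5061, 0.4974, -0.0836)

Hamilton product q⊗(0,ω) = (-0.1000000, 0.1571070, -0.0156856, -1.6778177)
updated quaternion q' = (0.6996, 0.5061, 0.4974, -0.0836)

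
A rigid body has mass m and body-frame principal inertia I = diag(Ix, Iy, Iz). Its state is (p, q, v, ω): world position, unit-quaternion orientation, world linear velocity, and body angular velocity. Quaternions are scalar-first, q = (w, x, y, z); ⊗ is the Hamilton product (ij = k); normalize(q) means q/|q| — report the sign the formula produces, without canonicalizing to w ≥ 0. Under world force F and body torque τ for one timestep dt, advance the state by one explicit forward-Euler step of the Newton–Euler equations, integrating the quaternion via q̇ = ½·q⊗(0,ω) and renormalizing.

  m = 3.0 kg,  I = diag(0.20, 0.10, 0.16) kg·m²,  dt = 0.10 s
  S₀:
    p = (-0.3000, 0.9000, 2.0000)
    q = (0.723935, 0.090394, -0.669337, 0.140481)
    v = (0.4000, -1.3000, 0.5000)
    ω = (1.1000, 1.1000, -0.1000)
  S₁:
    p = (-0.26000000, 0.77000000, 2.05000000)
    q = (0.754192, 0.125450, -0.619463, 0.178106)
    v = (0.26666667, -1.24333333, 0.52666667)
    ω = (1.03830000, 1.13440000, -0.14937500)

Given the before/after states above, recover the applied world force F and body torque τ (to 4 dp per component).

Δω = ω₁−ω₀ = (-0.06170000, 0.03440000, -0.04937500)
I·α + gyro = (-0.1300, 0.0300, -0.2000)
velocity change Δv = (-0.13333333, 0.05666667, 0.02666667)
F = m·Δv/dt = (-4.0000, 1.7000, 0.8000)

F = (-4.0000, 1.7000, 0.8000)
τ = (-0.1300, 0.0300, -0.2000)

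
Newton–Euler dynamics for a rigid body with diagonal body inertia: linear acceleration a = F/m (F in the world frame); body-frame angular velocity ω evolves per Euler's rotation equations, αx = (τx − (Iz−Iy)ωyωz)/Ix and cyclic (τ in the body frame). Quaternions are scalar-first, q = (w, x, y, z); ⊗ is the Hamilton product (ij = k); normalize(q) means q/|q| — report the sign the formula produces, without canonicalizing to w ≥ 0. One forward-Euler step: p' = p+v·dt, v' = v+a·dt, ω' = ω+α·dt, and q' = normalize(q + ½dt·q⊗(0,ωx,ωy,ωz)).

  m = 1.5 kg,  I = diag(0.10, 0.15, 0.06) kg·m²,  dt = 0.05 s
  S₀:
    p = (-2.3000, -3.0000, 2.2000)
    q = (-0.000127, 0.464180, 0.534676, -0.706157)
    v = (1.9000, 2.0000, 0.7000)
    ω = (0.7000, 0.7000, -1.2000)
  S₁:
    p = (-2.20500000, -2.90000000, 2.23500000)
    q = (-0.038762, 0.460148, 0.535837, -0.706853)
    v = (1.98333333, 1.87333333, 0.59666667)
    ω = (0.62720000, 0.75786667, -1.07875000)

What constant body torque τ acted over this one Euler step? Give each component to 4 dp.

Δω = ω₁−ω₀ = (-0.07280000, 0.05786667, 0.12125000)
I·α + gyro = (-0.0700, 0.1400, 0.1700)

τ = (-0.0700, 0.1400, 0.1700)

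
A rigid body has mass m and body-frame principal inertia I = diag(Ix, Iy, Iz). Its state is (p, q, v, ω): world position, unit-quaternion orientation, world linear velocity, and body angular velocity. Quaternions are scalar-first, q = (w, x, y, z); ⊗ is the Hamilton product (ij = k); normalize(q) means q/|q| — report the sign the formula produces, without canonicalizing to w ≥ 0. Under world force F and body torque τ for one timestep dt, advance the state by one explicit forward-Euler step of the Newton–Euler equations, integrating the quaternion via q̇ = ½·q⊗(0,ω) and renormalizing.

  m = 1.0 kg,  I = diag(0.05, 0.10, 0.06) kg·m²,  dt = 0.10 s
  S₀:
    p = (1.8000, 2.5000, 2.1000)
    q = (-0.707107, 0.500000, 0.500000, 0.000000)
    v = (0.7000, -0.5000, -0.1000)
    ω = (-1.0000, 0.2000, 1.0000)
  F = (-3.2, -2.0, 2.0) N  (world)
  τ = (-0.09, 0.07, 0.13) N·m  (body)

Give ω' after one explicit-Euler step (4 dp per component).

α = I⁻¹(τ − ω×Iω) = (-1.6400, 0.6000, 2.3333)
new body rate ω' = (-1.1640, 0.2600, 1.2333)

ω' = (-1.1640, 0.2600, 1.2333)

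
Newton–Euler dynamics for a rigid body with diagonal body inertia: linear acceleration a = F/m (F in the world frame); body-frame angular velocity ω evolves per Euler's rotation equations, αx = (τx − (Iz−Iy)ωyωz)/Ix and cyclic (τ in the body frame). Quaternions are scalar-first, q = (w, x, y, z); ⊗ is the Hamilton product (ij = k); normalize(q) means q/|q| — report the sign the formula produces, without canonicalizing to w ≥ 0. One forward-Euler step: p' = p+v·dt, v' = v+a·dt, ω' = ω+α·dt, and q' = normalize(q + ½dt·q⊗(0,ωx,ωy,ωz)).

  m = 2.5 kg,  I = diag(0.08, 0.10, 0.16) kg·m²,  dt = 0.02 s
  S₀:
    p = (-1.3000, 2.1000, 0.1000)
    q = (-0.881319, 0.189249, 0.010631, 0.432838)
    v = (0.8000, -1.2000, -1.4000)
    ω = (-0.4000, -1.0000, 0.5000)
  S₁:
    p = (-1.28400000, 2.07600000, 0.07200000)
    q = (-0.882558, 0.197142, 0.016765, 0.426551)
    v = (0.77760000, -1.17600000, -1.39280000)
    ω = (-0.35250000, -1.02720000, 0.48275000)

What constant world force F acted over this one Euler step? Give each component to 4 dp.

velocity change Δv = (-0.02240000, 0.02400000, 0.00720000)
applied force F = (-2.8000, 3.0000, 0.9000)

F = (-2.8000, 3.0000, 0.9000)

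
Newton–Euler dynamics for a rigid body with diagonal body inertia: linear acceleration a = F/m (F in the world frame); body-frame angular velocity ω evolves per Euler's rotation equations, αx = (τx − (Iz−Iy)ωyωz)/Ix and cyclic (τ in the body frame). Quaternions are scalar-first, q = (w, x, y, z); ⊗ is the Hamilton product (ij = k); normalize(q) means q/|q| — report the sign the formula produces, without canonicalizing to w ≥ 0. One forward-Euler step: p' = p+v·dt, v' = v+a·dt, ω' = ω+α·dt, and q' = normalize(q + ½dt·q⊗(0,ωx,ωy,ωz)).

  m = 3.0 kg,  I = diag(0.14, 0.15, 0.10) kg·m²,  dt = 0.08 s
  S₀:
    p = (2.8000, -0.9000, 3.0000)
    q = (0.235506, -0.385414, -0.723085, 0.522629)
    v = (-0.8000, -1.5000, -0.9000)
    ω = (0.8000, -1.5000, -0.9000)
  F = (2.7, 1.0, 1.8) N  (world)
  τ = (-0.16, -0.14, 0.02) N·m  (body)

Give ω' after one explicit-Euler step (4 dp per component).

ω' = (0.7471, -1.5593, -0.8744)

gyro term ω×Iω = (-0.0675, -0.0288, -0.0120)
angular accel α = (-0.6607, -0.7413, 0.3200)
ω' = ω + α·dt = (0.7471, -1.5593, -0.8744)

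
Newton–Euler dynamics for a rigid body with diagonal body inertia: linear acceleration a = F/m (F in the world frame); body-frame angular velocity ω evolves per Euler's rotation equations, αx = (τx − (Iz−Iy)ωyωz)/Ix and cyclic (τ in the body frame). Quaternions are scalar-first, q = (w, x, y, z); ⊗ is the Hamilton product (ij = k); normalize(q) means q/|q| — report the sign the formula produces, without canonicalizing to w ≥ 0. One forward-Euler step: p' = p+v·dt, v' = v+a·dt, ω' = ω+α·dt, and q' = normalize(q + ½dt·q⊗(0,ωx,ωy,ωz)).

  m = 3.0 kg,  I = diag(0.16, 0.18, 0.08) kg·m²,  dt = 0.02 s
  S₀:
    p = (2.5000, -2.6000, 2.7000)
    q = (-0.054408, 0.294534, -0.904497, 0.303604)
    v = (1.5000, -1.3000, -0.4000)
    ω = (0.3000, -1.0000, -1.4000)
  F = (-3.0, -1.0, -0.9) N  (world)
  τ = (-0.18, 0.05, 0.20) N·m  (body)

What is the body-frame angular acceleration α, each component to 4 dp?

ω×(Iω) gyroscopic = (-0.1400, -0.0336, -0.0060)
angular accel α = (-0.2500, 0.4644, 2.5750)

α = (-0.2500, 0.4644, 2.5750)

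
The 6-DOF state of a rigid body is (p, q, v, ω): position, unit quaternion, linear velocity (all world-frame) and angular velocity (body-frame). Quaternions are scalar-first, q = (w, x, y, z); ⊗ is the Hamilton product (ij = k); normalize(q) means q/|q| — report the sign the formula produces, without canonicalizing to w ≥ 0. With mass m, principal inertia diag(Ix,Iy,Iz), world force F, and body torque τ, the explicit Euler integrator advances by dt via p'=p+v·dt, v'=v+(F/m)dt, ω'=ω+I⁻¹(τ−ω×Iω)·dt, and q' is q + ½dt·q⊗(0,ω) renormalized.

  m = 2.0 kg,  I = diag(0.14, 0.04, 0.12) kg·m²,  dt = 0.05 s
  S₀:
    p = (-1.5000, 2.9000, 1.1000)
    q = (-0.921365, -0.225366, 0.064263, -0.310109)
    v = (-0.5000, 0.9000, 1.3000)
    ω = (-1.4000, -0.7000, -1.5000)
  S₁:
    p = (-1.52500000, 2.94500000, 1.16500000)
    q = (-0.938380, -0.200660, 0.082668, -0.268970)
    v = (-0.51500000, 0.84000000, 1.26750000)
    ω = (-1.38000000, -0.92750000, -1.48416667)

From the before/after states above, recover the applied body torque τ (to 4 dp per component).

τ = (0.1400, -0.1400, -0.0600)

Δω = ω₁−ω₀ = (0.02000000, -0.22750000, 0.01583333)
precession coupling = (0.0840, 0.0420, -0.0980)
I·α + gyro = (0.1400, -0.1400, -0.0600)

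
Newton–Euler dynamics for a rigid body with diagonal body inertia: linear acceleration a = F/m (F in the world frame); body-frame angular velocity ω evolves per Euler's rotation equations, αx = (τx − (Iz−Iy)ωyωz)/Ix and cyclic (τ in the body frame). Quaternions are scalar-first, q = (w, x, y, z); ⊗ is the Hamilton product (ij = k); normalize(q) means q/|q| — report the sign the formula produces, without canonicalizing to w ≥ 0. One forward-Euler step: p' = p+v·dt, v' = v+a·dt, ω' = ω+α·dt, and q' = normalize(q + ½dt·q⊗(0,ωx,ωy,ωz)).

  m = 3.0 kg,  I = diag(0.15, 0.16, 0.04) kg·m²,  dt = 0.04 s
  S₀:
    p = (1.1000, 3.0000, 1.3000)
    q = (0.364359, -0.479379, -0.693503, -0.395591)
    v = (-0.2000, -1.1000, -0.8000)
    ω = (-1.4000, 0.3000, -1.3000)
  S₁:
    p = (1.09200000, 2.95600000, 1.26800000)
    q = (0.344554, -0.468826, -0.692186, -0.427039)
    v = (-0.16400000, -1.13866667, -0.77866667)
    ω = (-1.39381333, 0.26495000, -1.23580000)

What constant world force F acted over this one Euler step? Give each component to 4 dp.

F = (2.7000, -2.9000, 1.6000)

velocity change Δv = (0.03600000, -0.03866667, 0.02133333)
F = m·Δv/dt = (2.7000, -2.9000, 1.6000)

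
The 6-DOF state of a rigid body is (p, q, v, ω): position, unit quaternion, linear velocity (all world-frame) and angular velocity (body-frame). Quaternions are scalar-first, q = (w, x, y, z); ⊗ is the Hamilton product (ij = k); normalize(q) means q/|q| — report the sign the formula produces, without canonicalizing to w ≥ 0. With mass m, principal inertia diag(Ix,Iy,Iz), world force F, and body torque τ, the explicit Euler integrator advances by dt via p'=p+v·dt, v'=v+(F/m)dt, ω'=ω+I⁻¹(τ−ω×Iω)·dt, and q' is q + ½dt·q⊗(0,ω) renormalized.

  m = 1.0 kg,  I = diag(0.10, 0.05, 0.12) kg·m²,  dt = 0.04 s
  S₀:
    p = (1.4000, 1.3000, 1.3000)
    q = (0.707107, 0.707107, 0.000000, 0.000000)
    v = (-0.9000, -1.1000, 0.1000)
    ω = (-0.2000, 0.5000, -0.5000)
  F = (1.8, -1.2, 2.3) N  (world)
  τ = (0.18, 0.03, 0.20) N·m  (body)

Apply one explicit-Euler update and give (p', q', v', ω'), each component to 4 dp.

p' = (1.3640, 1.2560, 1.3040)
q' = (0.7099, 0.7042, 0.0141, 0.0000)
v' = (-0.8280, -1.1480, 0.1920)
ω' = (-0.1210, 0.5256, -0.4350)

angular accel α = (1.9750, 0.6400, 1.6250)
ω + α·dt = (-0.1210, 0.5256, -0.4350)
2q̇ = q⊗(0,ω) = (0.1414214, -0.1414214, 0.7071070, 0.0000000)
q + ½dt·q⊗(0,ω), renormalized = (0.7099, 0.7042, 0.0141, 0.0000)
a = F/m = (1.8000, -1.2000, 2.3000)
p' = p + v·dt = (1.3640, 1.2560, 1.3040)
v + (F/m)dt = (-0.8280, -1.1480, 0.1920)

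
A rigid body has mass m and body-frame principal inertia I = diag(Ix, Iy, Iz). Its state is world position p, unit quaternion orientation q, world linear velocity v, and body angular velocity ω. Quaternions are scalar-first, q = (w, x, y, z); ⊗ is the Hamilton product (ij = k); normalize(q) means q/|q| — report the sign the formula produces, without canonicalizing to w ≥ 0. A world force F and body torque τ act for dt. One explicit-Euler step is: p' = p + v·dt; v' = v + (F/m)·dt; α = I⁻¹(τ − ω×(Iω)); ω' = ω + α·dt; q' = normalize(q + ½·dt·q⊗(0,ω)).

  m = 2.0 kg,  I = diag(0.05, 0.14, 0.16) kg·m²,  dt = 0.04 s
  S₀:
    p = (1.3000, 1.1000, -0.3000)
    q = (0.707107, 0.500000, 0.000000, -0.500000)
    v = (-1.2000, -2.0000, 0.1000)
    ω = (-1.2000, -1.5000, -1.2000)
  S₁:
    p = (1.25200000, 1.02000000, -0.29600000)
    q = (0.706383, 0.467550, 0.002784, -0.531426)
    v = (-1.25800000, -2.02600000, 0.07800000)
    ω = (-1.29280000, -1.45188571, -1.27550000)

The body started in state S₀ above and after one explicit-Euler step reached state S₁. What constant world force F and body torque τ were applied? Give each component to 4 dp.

F = (-2.9000, -1.3000, -1.1000)
τ = (-0.0800, 0.0100, -0.1400)

rate change Δω = (-0.09280000, 0.04811429, -0.07550000)
precession coupling = (0.0360, -0.1584, 0.1620)
applied torque τ = (-0.0800, 0.0100, -0.1400)
Δv = v₁−v₀ = (-0.05800000, -0.02600000, -0.02200000)
applied force F = (-2.9000, -1.3000, -1.1000)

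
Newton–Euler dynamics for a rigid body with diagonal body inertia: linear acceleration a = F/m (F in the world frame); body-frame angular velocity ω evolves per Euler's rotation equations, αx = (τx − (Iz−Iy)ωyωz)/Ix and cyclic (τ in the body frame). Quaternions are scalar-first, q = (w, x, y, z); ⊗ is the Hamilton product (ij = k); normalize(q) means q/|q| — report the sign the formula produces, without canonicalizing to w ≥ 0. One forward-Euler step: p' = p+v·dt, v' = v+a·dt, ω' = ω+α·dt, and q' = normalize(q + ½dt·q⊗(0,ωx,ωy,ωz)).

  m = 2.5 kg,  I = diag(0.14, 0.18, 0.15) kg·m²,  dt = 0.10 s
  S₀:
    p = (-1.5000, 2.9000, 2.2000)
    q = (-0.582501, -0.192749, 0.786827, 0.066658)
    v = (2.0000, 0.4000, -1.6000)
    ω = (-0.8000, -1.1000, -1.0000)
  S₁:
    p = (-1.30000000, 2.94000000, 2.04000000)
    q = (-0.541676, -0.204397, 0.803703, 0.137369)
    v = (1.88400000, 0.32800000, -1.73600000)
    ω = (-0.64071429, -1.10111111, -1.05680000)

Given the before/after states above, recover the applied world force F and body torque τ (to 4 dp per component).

Δω = ω₁−ω₀ = (0.15928571, -0.00111111, -0.05680000)
ω₀×(Iω₀) = (-0.0330, -0.0080, 0.0352)
I·α + gyro = (0.1900, -0.0100, -0.0500)
velocity change Δv = (-0.11600000, -0.07200000, -0.13600000)
applied force F = (-2.9000, -1.8000, -3.4000)

F = (-2.9000, -1.8000, -3.4000)
τ = (0.1900, -0.0100, -0.0500)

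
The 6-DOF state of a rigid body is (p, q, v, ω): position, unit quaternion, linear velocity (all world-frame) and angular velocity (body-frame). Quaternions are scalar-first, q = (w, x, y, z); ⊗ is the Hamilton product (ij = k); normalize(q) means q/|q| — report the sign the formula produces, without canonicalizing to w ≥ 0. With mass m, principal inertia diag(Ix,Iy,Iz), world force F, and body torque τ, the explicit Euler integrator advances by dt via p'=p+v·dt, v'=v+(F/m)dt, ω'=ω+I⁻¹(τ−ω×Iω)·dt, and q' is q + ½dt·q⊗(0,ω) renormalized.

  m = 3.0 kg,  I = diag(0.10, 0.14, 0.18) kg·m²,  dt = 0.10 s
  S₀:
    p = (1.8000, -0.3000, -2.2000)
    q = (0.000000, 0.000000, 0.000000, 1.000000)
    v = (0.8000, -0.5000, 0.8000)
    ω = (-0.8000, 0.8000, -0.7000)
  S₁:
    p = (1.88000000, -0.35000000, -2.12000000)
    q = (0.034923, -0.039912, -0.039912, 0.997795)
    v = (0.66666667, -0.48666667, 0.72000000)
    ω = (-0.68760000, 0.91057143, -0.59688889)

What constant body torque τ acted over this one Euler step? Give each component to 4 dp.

τ = (0.0900, 0.1100, 0.1600)

Δω = ω₁−ω₀ = (0.11240000, 0.11057143, 0.10311111)
ω₀×(Iω₀) = (-0.0224, -0.0448, -0.0256)
applied torque τ = (0.0900, 0.1100, 0.1600)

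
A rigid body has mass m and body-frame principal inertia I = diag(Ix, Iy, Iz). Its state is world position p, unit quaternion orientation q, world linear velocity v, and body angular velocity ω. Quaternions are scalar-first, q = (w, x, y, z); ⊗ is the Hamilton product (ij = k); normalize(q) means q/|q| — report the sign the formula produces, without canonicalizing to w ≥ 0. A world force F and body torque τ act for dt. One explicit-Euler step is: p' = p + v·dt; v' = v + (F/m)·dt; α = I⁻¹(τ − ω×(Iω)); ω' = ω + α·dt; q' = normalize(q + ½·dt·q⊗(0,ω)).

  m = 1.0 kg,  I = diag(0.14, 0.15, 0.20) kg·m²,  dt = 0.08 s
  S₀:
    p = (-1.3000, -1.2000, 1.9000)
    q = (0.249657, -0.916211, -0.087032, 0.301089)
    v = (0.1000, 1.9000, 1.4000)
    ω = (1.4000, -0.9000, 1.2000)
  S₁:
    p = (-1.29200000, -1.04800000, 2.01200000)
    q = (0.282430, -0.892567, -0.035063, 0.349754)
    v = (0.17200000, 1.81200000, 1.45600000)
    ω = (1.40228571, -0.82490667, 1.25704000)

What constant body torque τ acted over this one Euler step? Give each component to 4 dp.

ω₁ − ω₀ = (0.00228571, 0.07509333, 0.05704000)
I·α + gyro = (-0.0500, 0.0400, 0.1300)

τ = (-0.0500, 0.0400, 0.1300)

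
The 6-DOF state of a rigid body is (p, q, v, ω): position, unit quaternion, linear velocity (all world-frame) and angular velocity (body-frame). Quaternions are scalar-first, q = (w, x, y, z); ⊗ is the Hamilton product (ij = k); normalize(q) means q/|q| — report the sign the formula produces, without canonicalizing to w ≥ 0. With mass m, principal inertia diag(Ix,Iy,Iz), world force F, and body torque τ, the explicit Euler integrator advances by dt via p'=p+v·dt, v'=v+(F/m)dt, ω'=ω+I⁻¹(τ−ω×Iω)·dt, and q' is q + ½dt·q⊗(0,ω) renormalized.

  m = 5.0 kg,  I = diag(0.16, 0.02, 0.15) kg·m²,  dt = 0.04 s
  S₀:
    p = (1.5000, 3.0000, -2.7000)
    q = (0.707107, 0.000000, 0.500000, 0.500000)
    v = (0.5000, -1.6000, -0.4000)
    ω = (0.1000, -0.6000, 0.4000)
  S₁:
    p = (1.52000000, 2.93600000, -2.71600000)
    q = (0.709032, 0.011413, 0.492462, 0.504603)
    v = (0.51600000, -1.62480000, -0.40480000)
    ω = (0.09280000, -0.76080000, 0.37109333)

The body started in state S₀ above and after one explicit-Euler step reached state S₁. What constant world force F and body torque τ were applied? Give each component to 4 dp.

ω₁ − ω₀ = (-0.00720000, -0.16080000, -0.02890667)
precession coupling = (-0.0312, 0.0004, 0.0084)
applied torque τ = (-0.0600, -0.0800, -0.1000)
velocity change Δv = (0.01600000, -0.02480000, -0.00480000)
m·(v₁−v₀)/dt = (2.0000, -3.1000, -0.6000)

F = (2.0000, -3.1000, -0.6000)
τ = (-0.0600, -0.0800, -0.1000)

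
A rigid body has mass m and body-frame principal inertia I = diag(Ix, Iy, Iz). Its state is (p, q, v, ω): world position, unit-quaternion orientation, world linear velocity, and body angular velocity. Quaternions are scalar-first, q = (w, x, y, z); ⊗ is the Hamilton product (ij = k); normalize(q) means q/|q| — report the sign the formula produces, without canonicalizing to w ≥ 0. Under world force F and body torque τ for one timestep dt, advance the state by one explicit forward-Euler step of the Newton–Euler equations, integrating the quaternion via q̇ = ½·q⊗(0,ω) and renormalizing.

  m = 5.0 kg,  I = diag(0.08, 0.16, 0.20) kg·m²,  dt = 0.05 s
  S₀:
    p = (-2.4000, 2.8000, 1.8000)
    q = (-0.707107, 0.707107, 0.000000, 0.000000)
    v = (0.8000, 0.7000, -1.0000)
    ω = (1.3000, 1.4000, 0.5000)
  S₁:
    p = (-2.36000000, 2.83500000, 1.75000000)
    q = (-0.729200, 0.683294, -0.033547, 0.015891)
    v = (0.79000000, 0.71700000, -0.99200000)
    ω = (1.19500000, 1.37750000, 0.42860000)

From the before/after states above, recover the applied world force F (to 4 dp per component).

v₁ − v₀ = (-0.01000000, 0.01700000, 0.00800000)
F = m·Δv/dt = (-1.0000, 1.7000, 0.8000)

F = (-1.0000, 1.7000, 0.8000)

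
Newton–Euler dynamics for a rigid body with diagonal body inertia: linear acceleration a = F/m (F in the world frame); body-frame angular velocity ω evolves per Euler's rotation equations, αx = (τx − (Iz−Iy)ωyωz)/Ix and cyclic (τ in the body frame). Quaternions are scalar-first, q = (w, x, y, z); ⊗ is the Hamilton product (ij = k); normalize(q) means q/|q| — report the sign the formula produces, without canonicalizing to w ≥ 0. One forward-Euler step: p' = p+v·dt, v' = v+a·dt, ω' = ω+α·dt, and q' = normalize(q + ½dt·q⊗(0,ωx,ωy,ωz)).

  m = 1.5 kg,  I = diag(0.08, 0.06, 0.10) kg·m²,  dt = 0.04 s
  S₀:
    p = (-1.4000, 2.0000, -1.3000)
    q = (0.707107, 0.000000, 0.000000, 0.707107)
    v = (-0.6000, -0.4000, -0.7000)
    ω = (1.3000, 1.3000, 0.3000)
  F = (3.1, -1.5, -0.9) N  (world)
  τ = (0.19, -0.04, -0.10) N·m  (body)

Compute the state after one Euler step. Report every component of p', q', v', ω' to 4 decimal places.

angular accel α = (2.1800, -0.5367, -0.6620)
ω' = ω + α·dt = (1.3872, 1.2785, 0.2735)
2q̇ = q⊗(0,ω) = (-0.2121321, 0.0000000, 1.8384782, 0.2121321)
q' = normalize(q + ½dt·q⊗(0,ω)) = (0.7024, 0.0000, 0.0367, 0.7109)
a = (2.0667, -1.0000, -0.6000)
new position p' = (-1.4240, 1.9840, -1.3280)
new velocity v' = (-0.5173, -0.4400, -0.7240)

p' = (-1.4240, 1.9840, -1.3280)
q' = (0.7024, 0.0000, 0.0367, 0.7109)
v' = (-0.5173, -0.4400, -0.7240)
ω' = (1.3872, 1.2785, 0.2735)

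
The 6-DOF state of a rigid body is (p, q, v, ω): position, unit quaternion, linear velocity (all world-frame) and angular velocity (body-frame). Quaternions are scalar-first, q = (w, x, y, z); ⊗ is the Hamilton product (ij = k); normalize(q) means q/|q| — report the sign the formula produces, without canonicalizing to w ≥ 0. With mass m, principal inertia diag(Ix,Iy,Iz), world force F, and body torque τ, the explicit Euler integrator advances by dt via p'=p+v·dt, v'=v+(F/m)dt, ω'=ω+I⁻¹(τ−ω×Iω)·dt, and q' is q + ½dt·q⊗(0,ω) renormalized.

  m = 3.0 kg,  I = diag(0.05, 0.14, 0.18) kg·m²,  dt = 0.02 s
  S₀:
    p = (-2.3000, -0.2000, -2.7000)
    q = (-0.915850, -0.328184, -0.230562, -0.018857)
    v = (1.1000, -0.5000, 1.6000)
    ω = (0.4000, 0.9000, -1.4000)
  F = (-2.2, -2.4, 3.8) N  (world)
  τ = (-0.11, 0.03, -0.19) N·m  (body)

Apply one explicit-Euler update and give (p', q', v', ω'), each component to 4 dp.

linear accel F/m = (-0.7333, -0.8000, 1.2667)
new position p' = (-2.2780, -0.2100, -2.6680)
new velocity v' = (1.0853, -0.5160, 1.6253)
ω×(Iω) gyroscopic = (-0.0504, 0.0728, 0.0324)
α = I⁻¹(τ − ω×Iω) = (-1.1920, -0.3057, -1.2356)
ω + α·dt = (0.3762, 0.8939, -1.4247)
2q̇ = q⊗(0,ω) = (0.3123796, -0.0265819, -1.2912654, 1.0790492)
updated quaternion q' = (-0.9126, -0.3284, -0.2434, -0.0081)

p' = (-2.2780, -0.2100, -2.6680)
q' = (-0.9126, -0.3284, -0.2434, -0.0081)
v' = (1.0853, -0.5160, 1.6253)
ω' = (0.3762, 0.8939, -1.4247)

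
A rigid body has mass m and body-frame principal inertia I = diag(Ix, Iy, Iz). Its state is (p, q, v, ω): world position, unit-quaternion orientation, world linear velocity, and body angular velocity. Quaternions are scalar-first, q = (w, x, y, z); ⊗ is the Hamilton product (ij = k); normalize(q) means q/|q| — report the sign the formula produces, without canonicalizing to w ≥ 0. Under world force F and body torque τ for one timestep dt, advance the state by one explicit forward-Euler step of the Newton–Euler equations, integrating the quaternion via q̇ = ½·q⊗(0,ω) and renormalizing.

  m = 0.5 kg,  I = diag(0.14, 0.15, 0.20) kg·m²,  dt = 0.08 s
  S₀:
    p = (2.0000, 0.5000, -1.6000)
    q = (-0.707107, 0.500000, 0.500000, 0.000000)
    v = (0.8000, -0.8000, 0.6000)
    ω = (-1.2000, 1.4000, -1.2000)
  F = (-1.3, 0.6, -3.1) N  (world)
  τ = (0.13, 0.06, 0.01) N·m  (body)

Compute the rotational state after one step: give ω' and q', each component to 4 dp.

ω' = (-1.0777, 1.4781, -1.1893)
q' = (-0.7084, 0.5080, 0.4825, 0.0856)

(τ − ω×Iω)/I = (1.5286, 0.9760, 0.1340)
ω + α·dt = (-1.0777, 1.4781, -1.1893)
Hamilton product q⊗(0,ω) = (-0.1000000, 0.2485284, -0.3899498, 2.1485284)
q' = normalize(q + ½dt·q⊗(0,ω)) = (-0.7084, 0.5080, 0.4825, 0.0856)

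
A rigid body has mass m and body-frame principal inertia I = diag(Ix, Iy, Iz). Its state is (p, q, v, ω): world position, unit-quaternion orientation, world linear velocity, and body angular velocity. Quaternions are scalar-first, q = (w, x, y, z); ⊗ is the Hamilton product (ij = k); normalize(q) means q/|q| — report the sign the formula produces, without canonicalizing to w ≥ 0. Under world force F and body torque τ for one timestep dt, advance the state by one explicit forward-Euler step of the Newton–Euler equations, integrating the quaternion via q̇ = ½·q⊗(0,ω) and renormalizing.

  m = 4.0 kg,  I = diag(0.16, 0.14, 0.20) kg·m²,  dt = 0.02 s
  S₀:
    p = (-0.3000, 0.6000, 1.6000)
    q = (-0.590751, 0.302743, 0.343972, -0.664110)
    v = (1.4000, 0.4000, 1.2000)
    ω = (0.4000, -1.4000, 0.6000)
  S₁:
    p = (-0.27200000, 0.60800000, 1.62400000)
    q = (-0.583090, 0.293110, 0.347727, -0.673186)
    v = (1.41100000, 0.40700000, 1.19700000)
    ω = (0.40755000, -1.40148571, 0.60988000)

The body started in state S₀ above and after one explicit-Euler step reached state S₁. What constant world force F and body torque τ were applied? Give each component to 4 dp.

rate change Δω = (0.00755000, -0.00148571, 0.00988000)
I·α + gyro = (0.0100, -0.0200, 0.1100)
Δv = v₁−v₀ = (0.01100000, 0.00700000, -0.00300000)
m·(v₁−v₀)/dt = (2.2000, 1.4000, -0.6000)

F = (2.2000, 1.4000, -0.6000)
τ = (0.0100, -0.0200, 0.1100)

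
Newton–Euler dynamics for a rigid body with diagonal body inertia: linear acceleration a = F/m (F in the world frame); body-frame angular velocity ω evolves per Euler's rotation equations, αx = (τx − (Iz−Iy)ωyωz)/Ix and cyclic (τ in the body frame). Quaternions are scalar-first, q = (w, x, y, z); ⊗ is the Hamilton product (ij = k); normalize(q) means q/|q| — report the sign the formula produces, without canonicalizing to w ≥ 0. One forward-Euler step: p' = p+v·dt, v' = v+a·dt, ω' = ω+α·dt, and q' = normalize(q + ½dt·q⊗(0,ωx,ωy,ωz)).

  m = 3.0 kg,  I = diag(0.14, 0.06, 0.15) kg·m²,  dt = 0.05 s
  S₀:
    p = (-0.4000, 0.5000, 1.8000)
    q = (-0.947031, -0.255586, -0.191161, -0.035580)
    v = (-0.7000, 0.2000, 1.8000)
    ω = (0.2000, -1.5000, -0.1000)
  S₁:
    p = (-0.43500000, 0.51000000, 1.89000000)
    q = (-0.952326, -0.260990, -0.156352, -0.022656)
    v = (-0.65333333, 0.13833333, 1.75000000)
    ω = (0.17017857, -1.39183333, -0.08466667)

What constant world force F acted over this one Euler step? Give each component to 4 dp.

v₁ − v₀ = (0.04666667, -0.06166667, -0.05000000)
F = m·Δv/dt = (2.8000, -3.7000, -3.0000)

F = (2.8000, -3.7000, -3.0000)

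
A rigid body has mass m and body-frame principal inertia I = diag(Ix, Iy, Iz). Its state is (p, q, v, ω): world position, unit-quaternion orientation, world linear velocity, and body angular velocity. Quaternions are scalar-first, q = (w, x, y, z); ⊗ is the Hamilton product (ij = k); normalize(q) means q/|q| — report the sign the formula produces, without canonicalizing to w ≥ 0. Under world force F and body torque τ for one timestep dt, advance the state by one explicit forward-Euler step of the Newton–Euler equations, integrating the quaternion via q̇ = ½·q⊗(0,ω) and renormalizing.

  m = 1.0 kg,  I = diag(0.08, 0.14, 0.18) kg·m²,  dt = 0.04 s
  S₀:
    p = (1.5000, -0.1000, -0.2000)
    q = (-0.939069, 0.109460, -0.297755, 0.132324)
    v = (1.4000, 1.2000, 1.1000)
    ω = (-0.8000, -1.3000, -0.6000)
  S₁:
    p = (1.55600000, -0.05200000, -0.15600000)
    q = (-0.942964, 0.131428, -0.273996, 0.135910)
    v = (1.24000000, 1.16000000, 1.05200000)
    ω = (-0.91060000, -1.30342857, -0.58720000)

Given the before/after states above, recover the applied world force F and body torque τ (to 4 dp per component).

F = (-4.0000, -1.0000, -1.2000)
τ = (-0.1900, -0.0600, 0.1200)

v₁ − v₀ = (-0.16000000, -0.04000000, -0.04800000)
F = m·Δv/dt = (-4.0000, -1.0000, -1.2000)
Δω = ω₁−ω₀ = (-0.11060000, -0.00342857, 0.01280000)
ω₀×(Iω₀) = (0.0312, -0.0480, 0.0624)
I·α + gyro = (-0.1900, -0.0600, 0.1200)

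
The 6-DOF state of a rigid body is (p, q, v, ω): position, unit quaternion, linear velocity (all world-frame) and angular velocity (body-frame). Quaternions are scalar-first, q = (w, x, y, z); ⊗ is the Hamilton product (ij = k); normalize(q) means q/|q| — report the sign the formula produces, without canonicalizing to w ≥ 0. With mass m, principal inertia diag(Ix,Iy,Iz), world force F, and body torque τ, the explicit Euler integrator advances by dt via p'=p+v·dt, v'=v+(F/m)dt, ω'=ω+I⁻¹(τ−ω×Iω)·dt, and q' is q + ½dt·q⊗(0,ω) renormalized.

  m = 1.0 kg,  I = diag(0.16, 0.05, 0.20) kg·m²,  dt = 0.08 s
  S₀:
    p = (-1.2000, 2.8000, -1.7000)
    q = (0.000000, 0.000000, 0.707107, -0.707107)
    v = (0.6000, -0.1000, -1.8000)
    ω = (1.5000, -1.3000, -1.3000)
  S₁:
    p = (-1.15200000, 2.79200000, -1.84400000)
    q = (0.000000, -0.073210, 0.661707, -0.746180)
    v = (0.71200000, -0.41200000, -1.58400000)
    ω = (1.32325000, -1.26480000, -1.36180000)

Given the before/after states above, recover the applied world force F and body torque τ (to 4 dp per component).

F = (1.4000, -3.9000, 2.7000)
τ = (-0.1000, 0.1000, 0.0600)

velocity change Δv = (0.11200000, -0.31200000, 0.21600000)
m·(v₁−v₀)/dt = (1.4000, -3.9000, 2.7000)
rate change Δω = (-0.17675000, 0.03520000, -0.06180000)
τ = I·(Δω/dt) + ω₀×(Iω₀) = (-0.1000, 0.1000, 0.0600)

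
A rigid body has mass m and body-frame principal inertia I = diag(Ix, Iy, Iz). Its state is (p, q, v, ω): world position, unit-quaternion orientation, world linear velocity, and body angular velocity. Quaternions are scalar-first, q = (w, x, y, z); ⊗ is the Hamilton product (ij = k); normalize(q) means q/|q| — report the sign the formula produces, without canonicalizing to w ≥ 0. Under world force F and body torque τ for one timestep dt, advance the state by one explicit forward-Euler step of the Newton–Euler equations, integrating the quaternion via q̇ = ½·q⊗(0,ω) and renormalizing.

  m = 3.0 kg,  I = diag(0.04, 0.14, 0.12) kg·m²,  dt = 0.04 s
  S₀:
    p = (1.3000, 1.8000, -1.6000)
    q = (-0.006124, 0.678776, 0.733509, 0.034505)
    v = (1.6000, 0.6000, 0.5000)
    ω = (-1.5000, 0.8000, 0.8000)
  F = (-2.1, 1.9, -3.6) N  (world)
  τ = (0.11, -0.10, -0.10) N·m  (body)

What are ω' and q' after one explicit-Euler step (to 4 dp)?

α = I⁻¹(τ − ω×Iω) = (3.0700, -1.4000, 0.1667)
ω' = ω + α·dt = (-1.3772, 0.7440, 0.8067)
Hamilton product q⊗(0,ω) = (0.4037528, 0.5683892, -0.5996775, 1.6383851)
q' = normalize(q + ½dt·q⊗(0,ω)) = (0.0019, 0.6897, 0.7210, 0.0672)

ω' = (-1.3772, 0.7440, 0.8067)
q' = (0.0019, 0.6897, 0.7210, 0.0672)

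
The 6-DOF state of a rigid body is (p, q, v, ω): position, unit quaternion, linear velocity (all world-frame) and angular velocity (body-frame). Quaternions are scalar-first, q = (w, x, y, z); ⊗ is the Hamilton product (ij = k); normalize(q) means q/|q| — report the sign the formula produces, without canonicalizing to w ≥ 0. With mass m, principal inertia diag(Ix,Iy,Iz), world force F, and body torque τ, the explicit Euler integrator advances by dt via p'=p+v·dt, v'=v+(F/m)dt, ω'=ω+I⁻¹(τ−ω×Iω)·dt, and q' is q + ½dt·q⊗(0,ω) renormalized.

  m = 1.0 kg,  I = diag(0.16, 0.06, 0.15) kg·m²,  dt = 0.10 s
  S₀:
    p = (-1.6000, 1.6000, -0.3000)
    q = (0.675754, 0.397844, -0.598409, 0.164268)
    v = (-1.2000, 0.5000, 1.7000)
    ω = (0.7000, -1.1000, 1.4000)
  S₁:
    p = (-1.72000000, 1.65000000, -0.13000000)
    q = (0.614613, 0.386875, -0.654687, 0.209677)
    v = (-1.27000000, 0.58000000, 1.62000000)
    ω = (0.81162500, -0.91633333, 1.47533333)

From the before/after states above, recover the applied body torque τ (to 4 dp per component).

τ = (0.0400, 0.1200, 0.1900)

Δω = ω₁−ω₀ = (0.11162500, 0.18366667, 0.07533333)
gyro term ω₀×Iω₀ = (-0.1386, 0.0098, 0.0770)
τ = I·(Δω/dt) + ω₀×(Iω₀) = (0.0400, 0.1200, 0.1900)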